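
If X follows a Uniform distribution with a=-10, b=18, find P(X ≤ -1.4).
0.307143

We have X ~ Uniform(a=-10, b=18).

The CDF gives us P(X ≤ k).

Using the CDF:
P(X ≤ -1.4) = 0.307143

This means there's approximately a 30.7% chance that X is at most -1.4.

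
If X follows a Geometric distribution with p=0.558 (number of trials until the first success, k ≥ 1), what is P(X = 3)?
0.109013

We have X ~ Geometric(p=0.558) (number of trials until the first success, k ≥ 1).

For a Geometric distribution, the PMF gives us the probability of each outcome.

Using the PMF formula:
P(X = 3) = 0.109013

Rounded to 4 decimal places: 0.1090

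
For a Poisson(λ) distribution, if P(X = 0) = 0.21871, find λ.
λ = 1.5200

For a Poisson(λ) distribution, the PMF at 0 is:
P(X = 0) = λ^0 e^(-λ) / 0! = e^(-λ)

Given P(X = 0) = 0.21871:
e^(-λ) = 0.21871
-λ = ln(0.21871)
λ = -ln(0.21871) = 1.5200

Verification: e^(-1.5200) = 0.21871 ✓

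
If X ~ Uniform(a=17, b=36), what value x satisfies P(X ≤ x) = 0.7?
30.3000

We have X ~ Uniform(a=17, b=36).

We want to find x such that P(X ≤ x) = 0.7.

This is the 70th percentile, which means 70% of values fall below this point.

Using the inverse CDF (quantile function):
x = F⁻¹(0.7) = 30.3000

Verification: P(X ≤ 30.3000) = 0.7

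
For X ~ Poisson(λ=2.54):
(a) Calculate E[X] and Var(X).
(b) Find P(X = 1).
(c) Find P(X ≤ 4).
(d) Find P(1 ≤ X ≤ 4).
(a) E[X] = 2.5400, Var(X) = 2.5400
(b) P(X = 1) = 0.200321
(c) P(X ≤ 4) = 0.885770
(d) P(1 ≤ X ≤ 4) = 0.806904

We have X ~ Poisson(λ=2.54).

(a) Moments:
E[X] = 2.5400
Var(X) = 2.5400
σ = √Var(X) = 1.5937

(b) Point probability using PMF:
P(X = 1) = 0.200321

(c) Cumulative probability using CDF:
P(X ≤ 4) = F(4) = 0.885770

(d) Range probability:
P(1 ≤ X ≤ 4) = P(X ≤ 4) - P(X ≤ 0)
                   = F(4) - F(0)
                   = 0.885770 - 0.078866
                   = 0.806904

This means approximately 80.7% of outcomes fall in the interval [1, 4].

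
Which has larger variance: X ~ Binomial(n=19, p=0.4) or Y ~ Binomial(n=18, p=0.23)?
X has larger variance (4.5600 > 3.1878)

Compute the variance for each distribution:

X ~ Binomial(n=19, p=0.4):
Var(X) = 4.5600

Y ~ Binomial(n=18, p=0.23):
Var(Y) = 3.1878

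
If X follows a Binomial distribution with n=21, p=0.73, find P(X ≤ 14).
0.330504

We have X ~ Binomial(n=21, p=0.73).

The CDF gives us P(X ≤ k).

Using the CDF:
P(X ≤ 14) = 0.330504

This means there's approximately a 33.1% chance that X is at most 14.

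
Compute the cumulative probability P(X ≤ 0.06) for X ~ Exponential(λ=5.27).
0.271086

We have X ~ Exponential(λ=5.27).

The CDF gives us P(X ≤ k).

Using the CDF:
P(X ≤ 0.06) = 0.271086

This means there's approximately a 27.1% chance that X is at most 0.06.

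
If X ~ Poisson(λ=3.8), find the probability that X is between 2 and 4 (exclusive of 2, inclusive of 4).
0.398947

We have X ~ Poisson(λ=3.8).

To find P(2 < X ≤ 4), we use:
P(2 < X ≤ 4) = P(X ≤ 4) - P(X ≤ 2)
                 = F(4) - F(2)
                 = 0.667844 - 0.268897
                 = 0.398947

So there's approximately a 39.9% chance that X falls in this range.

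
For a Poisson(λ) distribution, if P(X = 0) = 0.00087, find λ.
λ = 7.0470

For a Poisson(λ) distribution, the PMF at 0 is:
P(X = 0) = λ^0 e^(-λ) / 0! = e^(-λ)

Given P(X = 0) = 0.00087:
e^(-λ) = 0.00087
-λ = ln(0.00087)
λ = -ln(0.00087) = 7.0470

Verification: e^(-7.0470) = 0.00087 ✓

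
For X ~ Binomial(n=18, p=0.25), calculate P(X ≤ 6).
0.861015

We have X ~ Binomial(n=18, p=0.25).

The CDF gives us P(X ≤ k).

Using the CDF:
P(X ≤ 6) = 0.861015

This means there's approximately a 86.1% chance that X is at most 6.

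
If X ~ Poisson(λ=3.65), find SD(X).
1.9105

We have X ~ Poisson(λ=3.65).

For a Poisson distribution with λ=3.65:
σ = √Var(X) = 1.9105

The standard deviation is the square root of the variance.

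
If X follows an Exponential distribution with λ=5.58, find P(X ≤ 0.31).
0.822680

We have X ~ Exponential(λ=5.58).

The CDF gives us P(X ≤ k).

Using the CDF:
P(X ≤ 0.31) = 0.822680

This means there's approximately a 82.3% chance that X is at most 0.31.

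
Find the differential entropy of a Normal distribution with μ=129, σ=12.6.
3.9526 nats

We have X ~ Normal(μ=129, σ=12.6).

The differential entropy measures the uncertainty or information content of the distribution.

For a Normal distribution with μ=129, σ=12.6:
h(X) = 3.9526 nats

(In bits, this would be 5.7024 bits.)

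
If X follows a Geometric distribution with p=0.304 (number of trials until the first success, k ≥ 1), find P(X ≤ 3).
0.662846

We have X ~ Geometric(p=0.304) (number of trials until the first success, k ≥ 1).

The CDF gives us P(X ≤ k).

Using the CDF:
P(X ≤ 3) = 0.662846

This means there's approximately a 66.3% chance that X is at most 3.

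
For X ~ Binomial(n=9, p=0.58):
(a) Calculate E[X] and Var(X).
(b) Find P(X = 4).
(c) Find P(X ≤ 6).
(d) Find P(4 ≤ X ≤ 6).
(a) E[X] = 5.2200, Var(X) = 2.1924
(b) P(X = 4) = 0.186350
(c) P(X ≤ 6) = 0.803949
(d) P(4 ≤ X ≤ 6) = 0.680606

We have X ~ Binomial(n=9, p=0.58).

(a) Moments:
E[X] = 5.2200
Var(X) = 2.1924
σ = √Var(X) = 1.4807

(b) Point probability using PMF:
P(X = 4) = 0.186350

(c) Cumulative probability using CDF:
P(X ≤ 6) = F(6) = 0.803949

(d) Range probability:
P(4 ≤ X ≤ 6) = P(X ≤ 6) - P(X ≤ 3)
                   = F(6) - F(3)
                   = 0.803949 - 0.123342
                   = 0.680606

This means approximately 68.1% of outcomes fall in the interval [4, 6].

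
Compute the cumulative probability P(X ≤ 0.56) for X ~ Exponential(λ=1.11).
0.462916

We have X ~ Exponential(λ=1.11).

The CDF gives us P(X ≤ k).

Using the CDF:
P(X ≤ 0.56) = 0.462916

This means there's approximately a 46.3% chance that X is at most 0.56.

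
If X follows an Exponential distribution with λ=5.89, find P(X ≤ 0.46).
0.933423

We have X ~ Exponential(λ=5.89).

The CDF gives us P(X ≤ k).

Using the CDF:
P(X ≤ 0.46) = 0.933423

This means there's approximately a 93.3% chance that X is at most 0.46.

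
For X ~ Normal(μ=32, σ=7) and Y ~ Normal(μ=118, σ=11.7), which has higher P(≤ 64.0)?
X has higher probability (P(X ≤ 64.0) = 1.0000 > P(Y ≤ 64.0) = 0.0000)

Compute P(≤ 64.0) for each distribution:

X ~ Normal(μ=32, σ=7):
P(X ≤ 64.0) = 1.0000

Y ~ Normal(μ=118, σ=11.7):
P(Y ≤ 64.0) = 0.0000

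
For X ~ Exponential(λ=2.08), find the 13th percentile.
0.0670

We have X ~ Exponential(λ=2.08).

We want to find x such that P(X ≤ x) = 0.13.

This is the 13th percentile, which means 13% of values fall below this point.

Using the inverse CDF (quantile function):
x = F⁻¹(0.13) = 0.0670

Verification: P(X ≤ 0.0670) = 0.13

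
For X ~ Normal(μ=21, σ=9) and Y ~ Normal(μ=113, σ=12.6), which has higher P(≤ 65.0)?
X has higher probability (P(X ≤ 65.0) = 1.0000 > P(Y ≤ 65.0) = 0.0001)

Compute P(≤ 65.0) for each distribution:

X ~ Normal(μ=21, σ=9):
P(X ≤ 65.0) = 1.0000

Y ~ Normal(μ=113, σ=12.6):
P(Y ≤ 65.0) = 0.0001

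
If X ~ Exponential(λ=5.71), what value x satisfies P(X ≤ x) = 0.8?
0.2819

We have X ~ Exponential(λ=5.71).

We want to find x such that P(X ≤ x) = 0.8.

This is the 80th percentile, which means 80% of values fall below this point.

Using the inverse CDF (quantile function):
x = F⁻¹(0.8) = 0.2819

Verification: P(X ≤ 0.2819) = 0.8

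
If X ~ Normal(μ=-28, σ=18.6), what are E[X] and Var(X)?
E[X] = -28.0000, Var(X) = 345.9600

We have X ~ Normal(μ=-28, σ=18.6).

For a Normal distribution with μ=-28, σ=18.6:

Expected value:
E[X] = -28.0000

Variance:
Var(X) = 345.9600

Standard deviation:
σ = √Var(X) = 18.6000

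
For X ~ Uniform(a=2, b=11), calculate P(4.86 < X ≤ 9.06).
0.466667

We have X ~ Uniform(a=2, b=11).

To find P(4.86 < X ≤ 9.06), we use:
P(4.86 < X ≤ 9.06) = P(X ≤ 9.06) - P(X ≤ 4.86)
                 = F(9.06) - F(4.86)
                 = 0.784444 - 0.317778
                 = 0.466667

So there's approximately a 46.7% chance that X falls in this range.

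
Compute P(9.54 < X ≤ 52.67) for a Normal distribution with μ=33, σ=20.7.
0.700468

We have X ~ Normal(μ=33, σ=20.7).

To find P(9.54 < X ≤ 52.67), we use:
P(9.54 < X ≤ 52.67) = P(X ≤ 52.67) - P(X ≤ 9.54)
                 = F(52.67) - F(9.54)
                 = 0.829005 - 0.128537
                 = 0.700468

So there's approximately a 70.0% chance that X falls in this range.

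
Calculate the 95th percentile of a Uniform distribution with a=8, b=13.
12.7500

We have X ~ Uniform(a=8, b=13).

We want to find x such that P(X ≤ x) = 0.95.

This is the 95th percentile, which means 95% of values fall below this point.

Using the inverse CDF (quantile function):
x = F⁻¹(0.95) = 12.7500

Verification: P(X ≤ 12.7500) = 0.95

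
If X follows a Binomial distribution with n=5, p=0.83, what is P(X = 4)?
0.403396

We have X ~ Binomial(n=5, p=0.83).

For a Binomial distribution, the PMF gives us the probability of each outcome.

Using the PMF formula:
P(X = 4) = 0.403396

Rounded to 4 decimal places: 0.4034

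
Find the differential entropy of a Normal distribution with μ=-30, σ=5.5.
3.1237 nats

We have X ~ Normal(μ=-30, σ=5.5).

The differential entropy measures the uncertainty or information content of the distribution.

For a Normal distribution with μ=-30, σ=5.5:
h(X) = 3.1237 nats

(In bits, this would be 4.5065 bits.)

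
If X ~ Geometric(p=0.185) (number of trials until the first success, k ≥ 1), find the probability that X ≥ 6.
0.359574

We have X ~ Geometric(p=0.185) (number of trials until the first success, k ≥ 1).

For discrete distributions, P(X ≥ 6) = 1 - P(X ≤ 5).

P(X ≤ 5) = 0.640426
P(X ≥ 6) = 1 - 0.640426 = 0.359574

So there's approximately a 36.0% chance that X is at least 6.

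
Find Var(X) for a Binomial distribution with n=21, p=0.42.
5.1156

We have X ~ Binomial(n=21, p=0.42).

For a Binomial distribution with n=21, p=0.42:
Var(X) = 5.1156

The variance measures the spread of the distribution around the mean.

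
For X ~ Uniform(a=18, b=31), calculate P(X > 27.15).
0.296154

We have X ~ Uniform(a=18, b=31).

P(X > 27.15) = 1 - P(X ≤ 27.15)
                = 1 - F(27.15)
                = 1 - 0.703846
                = 0.296154

So there's approximately a 29.6% chance that X exceeds 27.15.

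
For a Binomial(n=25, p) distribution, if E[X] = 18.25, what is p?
p = 0.73

For a Binomial(n, p) distribution:
E[X] = n × p

Given n = 25 and E[X] = 18.25:
18.25 = 25 × p
p = 18.25 / 25 = 0.73

Verification: Binomial(25, 0.73) has E[X] = 18.25 ✓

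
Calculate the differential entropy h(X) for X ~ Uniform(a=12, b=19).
1.9459 nats

We have X ~ Uniform(a=12, b=19).

The differential entropy measures the uncertainty or information content of the distribution.

For a Uniform distribution with a=12, b=19:
h(X) = 1.9459 nats

(In bits, this would be 2.8074 bits.)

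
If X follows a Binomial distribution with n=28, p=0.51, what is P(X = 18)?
0.057051

We have X ~ Binomial(n=28, p=0.51).

For a Binomial distribution, the PMF gives us the probability of each outcome.

Using the PMF formula:
P(X = 18) = 0.057051

Rounded to 4 decimal places: 0.0571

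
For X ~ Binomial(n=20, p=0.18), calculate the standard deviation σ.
1.7181

We have X ~ Binomial(n=20, p=0.18).

For a Binomial distribution with n=20, p=0.18:
σ = √Var(X) = 1.7181

The standard deviation is the square root of the variance.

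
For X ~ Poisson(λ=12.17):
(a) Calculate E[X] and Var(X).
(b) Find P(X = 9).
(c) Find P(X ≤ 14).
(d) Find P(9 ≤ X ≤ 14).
(a) E[X] = 12.1700, Var(X) = 12.1700
(b) P(X = 9) = 0.083654
(c) P(X ≤ 14) = 0.756429
(d) P(9 ≤ X ≤ 14) = 0.612227

We have X ~ Poisson(λ=12.17).

(a) Moments:
E[X] = 12.1700
Var(X) = 12.1700
σ = √Var(X) = 3.4886

(b) Point probability using PMF:
P(X = 9) = 0.083654

(c) Cumulative probability using CDF:
P(X ≤ 14) = F(14) = 0.756429

(d) Range probability:
P(9 ≤ X ≤ 14) = P(X ≤ 14) - P(X ≤ 8)
                   = F(14) - F(8)
                   = 0.756429 - 0.144201
                   = 0.612227

This means approximately 61.2% of outcomes fall in the interval [9, 14].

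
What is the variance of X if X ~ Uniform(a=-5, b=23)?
65.3333

We have X ~ Uniform(a=-5, b=23).

For a Uniform distribution with a=-5, b=23:
Var(X) = 65.3333

The variance measures the spread of the distribution around the mean.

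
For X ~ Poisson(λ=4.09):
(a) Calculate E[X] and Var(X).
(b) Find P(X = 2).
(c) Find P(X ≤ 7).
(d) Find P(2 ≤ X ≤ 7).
(a) E[X] = 4.0900, Var(X) = 4.0900
(b) P(X = 2) = 0.140008
(c) P(X ≤ 7) = 0.943326
(d) P(2 ≤ X ≤ 7) = 0.858123

We have X ~ Poisson(λ=4.09).

(a) Moments:
E[X] = 4.0900
Var(X) = 4.0900
σ = √Var(X) = 2.0224

(b) Point probability using PMF:
P(X = 2) = 0.140008

(c) Cumulative probability using CDF:
P(X ≤ 7) = F(7) = 0.943326

(d) Range probability:
P(2 ≤ X ≤ 7) = P(X ≤ 7) - P(X ≤ 1)
                   = F(7) - F(1)
                   = 0.943326 - 0.085203
                   = 0.858123

This means approximately 85.8% of outcomes fall in the interval [2, 7].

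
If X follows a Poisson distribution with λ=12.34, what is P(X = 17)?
0.043863

We have X ~ Poisson(λ=12.34).

For a Poisson distribution, the PMF gives us the probability of each outcome.

Using the PMF formula:
P(X = 17) = 0.043863

Rounded to 4 decimal places: 0.0439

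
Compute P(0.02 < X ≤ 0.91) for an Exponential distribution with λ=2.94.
0.874016

We have X ~ Exponential(λ=2.94).

To find P(0.02 < X ≤ 0.91), we use:
P(0.02 < X ≤ 0.91) = P(X ≤ 0.91) - P(X ≤ 0.02)
                 = F(0.91) - F(0.02)
                 = 0.931121 - 0.057105
                 = 0.874016

So there's approximately a 87.4% chance that X falls in this range.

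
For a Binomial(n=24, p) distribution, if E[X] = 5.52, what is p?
p = 0.23

For a Binomial(n, p) distribution:
E[X] = n × p

Given n = 24 and E[X] = 5.52:
5.52 = 24 × p
p = 5.52 / 24 = 0.23

Verification: Binomial(24, 0.23) has E[X] = 5.52 ✓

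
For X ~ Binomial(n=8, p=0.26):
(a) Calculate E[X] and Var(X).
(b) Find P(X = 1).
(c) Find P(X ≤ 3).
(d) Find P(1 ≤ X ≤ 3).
(a) E[X] = 2.0800, Var(X) = 1.5392
(b) P(X = 1) = 0.252747
(c) P(X ≤ 3) = 0.871883
(d) P(1 ≤ X ≤ 3) = 0.781964

We have X ~ Binomial(n=8, p=0.26).

(a) Moments:
E[X] = 2.0800
Var(X) = 1.5392
σ = √Var(X) = 1.2406

(b) Point probability using PMF:
P(X = 1) = 0.252747

(c) Cumulative probability using CDF:
P(X ≤ 3) = F(3) = 0.871883

(d) Range probability:
P(1 ≤ X ≤ 3) = P(X ≤ 3) - P(X ≤ 0)
                   = F(3) - F(0)
                   = 0.871883 - 0.089919
                   = 0.781964

This means approximately 78.2% of outcomes fall in the interval [1, 3].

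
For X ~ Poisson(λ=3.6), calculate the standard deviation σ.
1.8974

We have X ~ Poisson(λ=3.6).

For a Poisson distribution with λ=3.6:
σ = √Var(X) = 1.8974

The standard deviation is the square root of the variance.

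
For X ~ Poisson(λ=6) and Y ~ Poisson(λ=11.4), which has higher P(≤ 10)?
X has higher probability (P(X ≤ 10) = 0.9574 > P(Y ≤ 10) = 0.4131)

Compute P(≤ 10) for each distribution:

X ~ Poisson(λ=6):
P(X ≤ 10) = 0.9574

Y ~ Poisson(λ=11.4):
P(Y ≤ 10) = 0.4131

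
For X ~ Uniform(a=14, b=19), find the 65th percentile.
17.2500

We have X ~ Uniform(a=14, b=19).

We want to find x such that P(X ≤ x) = 0.65.

This is the 65th percentile, which means 65% of values fall below this point.

Using the inverse CDF (quantile function):
x = F⁻¹(0.65) = 17.2500

Verification: P(X ≤ 17.2500) = 0.65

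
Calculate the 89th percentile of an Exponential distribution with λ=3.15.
0.7007

We have X ~ Exponential(λ=3.15).

We want to find x such that P(X ≤ x) = 0.89.

This is the 89th percentile, which means 89% of values fall below this point.

Using the inverse CDF (quantile function):
x = F⁻¹(0.89) = 0.7007

Verification: P(X ≤ 0.7007) = 0.89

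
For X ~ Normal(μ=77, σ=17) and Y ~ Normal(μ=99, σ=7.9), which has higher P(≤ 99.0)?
X has higher probability (P(X ≤ 99.0) = 0.9022 > P(Y ≤ 99.0) = 0.5000)

Compute P(≤ 99.0) for each distribution:

X ~ Normal(μ=77, σ=17):
P(X ≤ 99.0) = 0.9022

Y ~ Normal(μ=99, σ=7.9):
P(Y ≤ 99.0) = 0.5000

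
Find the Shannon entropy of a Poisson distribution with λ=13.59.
2.7172 nats

We have X ~ Poisson(λ=13.59).

The Shannon entropy measures the uncertainty or information content of the distribution.

For a Poisson distribution with λ=13.59:
H(X) = 2.7172 nats

(In bits, this would be 3.9201 bits.)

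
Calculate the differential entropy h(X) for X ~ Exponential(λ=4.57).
-0.5195 nats

We have X ~ Exponential(λ=4.57).

The differential entropy measures the uncertainty or information content of the distribution.

For an Exponential distribution with λ=4.57:
h(X) = -0.5195 nats

(In bits, this would be -0.7495 bits.)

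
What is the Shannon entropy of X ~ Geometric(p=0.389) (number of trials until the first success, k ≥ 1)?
1.7180 nats

We have X ~ Geometric(p=0.389) (number of trials until the first success, k ≥ 1).

The Shannon entropy measures the uncertainty or information content of the distribution.

For a Geometric distribution with p=0.389 (number of trials until the first success, k ≥ 1):
H(X) = 1.7180 nats

(In bits, this would be 2.4785 bits.)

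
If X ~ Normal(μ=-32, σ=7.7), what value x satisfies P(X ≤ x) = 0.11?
-41.4443

We have X ~ Normal(μ=-32, σ=7.7).

We want to find x such that P(X ≤ x) = 0.11.

This is the 11th percentile, which means 11% of values fall below this point.

Using the inverse CDF (quantile function):
x = F⁻¹(0.11) = -41.4443

Verification: P(X ≤ -41.4443) = 0.11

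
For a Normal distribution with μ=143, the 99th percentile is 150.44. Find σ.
σ = 3.1981

For X ~ Normal(μ, σ), the p-th percentile satisfies x = μ + z_p × σ,
where z_p = Φ⁻¹(p) is the standard normal quantile.

Step 1: z_{0.99} = Φ⁻¹(0.99) = 2.3263

Step 2: Solve for σ:
150.44 = 143 + 2.3263 × σ
σ = (150.44 - 143) / 2.3263
σ = 7.44 / 2.3263
σ = 3.1981

Verification: μ + z × σ = 143 + 2.3263 × 3.1981 = 150.44 ✓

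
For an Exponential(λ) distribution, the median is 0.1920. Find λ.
λ = 3.6101

For X ~ Exponential(λ), the CDF is F(x) = 1 - e^(-λx).
The median m satisfies F(m) = 0.5:
1 - e^(-λm) = 0.5
e^(-λm) = 0.5
λm = ln(2)
m = ln(2) / λ

Given m = 0.1920:
λ = ln(2) / 0.1920 = 0.693147 / 0.1920 = 3.6101

Verification: ln(2) / 3.6101 = 0.1920 ✓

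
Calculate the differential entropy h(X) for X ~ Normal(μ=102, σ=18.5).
4.3367 nats

We have X ~ Normal(μ=102, σ=18.5).

The differential entropy measures the uncertainty or information content of the distribution.

For a Normal distribution with μ=102, σ=18.5:
h(X) = 4.3367 nats

(In bits, this would be 6.2565 bits.)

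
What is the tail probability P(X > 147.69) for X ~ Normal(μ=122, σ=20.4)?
0.103959

We have X ~ Normal(μ=122, σ=20.4).

P(X > 147.69) = 1 - P(X ≤ 147.69)
                = 1 - F(147.69)
                = 1 - 0.896041
                = 0.103959

So there's approximately a 10.4% chance that X exceeds 147.69.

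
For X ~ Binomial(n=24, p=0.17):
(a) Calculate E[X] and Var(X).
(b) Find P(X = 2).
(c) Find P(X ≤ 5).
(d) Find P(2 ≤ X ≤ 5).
(a) E[X] = 4.0800, Var(X) = 3.3864
(b) P(X = 2) = 0.132289
(c) P(X ≤ 5) = 0.787289
(d) P(2 ≤ X ≤ 5) = 0.719700

We have X ~ Binomial(n=24, p=0.17).

(a) Moments:
E[X] = 4.0800
Var(X) = 3.3864
σ = √Var(X) = 1.8402

(b) Point probability using PMF:
P(X = 2) = 0.132289

(c) Cumulative probability using CDF:
P(X ≤ 5) = F(5) = 0.787289

(d) Range probability:
P(2 ≤ X ≤ 5) = P(X ≤ 5) - P(X ≤ 1)
                   = F(5) - F(1)
                   = 0.787289 - 0.067589
                   = 0.719700

This means approximately 72.0% of outcomes fall in the interval [2, 5].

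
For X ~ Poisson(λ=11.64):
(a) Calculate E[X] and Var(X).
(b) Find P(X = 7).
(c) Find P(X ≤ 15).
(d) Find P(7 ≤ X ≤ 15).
(a) E[X] = 11.6400, Var(X) = 11.6400
(b) P(X = 7) = 0.050589
(c) P(X ≤ 15) = 0.869283
(d) P(7 ≤ X ≤ 15) = 0.813419

We have X ~ Poisson(λ=11.64).

(a) Moments:
E[X] = 11.6400
Var(X) = 11.6400
σ = √Var(X) = 3.4117

(b) Point probability using PMF:
P(X = 7) = 0.050589

(c) Cumulative probability using CDF:
P(X ≤ 15) = F(15) = 0.869283

(d) Range probability:
P(7 ≤ X ≤ 15) = P(X ≤ 15) - P(X ≤ 6)
                   = F(15) - F(6)
                   = 0.869283 - 0.055863
                   = 0.813419

This means approximately 81.3% of outcomes fall in the interval [7, 15].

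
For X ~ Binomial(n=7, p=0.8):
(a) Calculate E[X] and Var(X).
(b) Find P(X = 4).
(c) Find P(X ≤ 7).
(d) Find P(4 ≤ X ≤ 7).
(a) E[X] = 5.6000, Var(X) = 1.1200
(b) P(X = 4) = 0.114688
(c) P(X ≤ 7) = 1.000000
(d) P(4 ≤ X ≤ 7) = 0.966656

We have X ~ Binomial(n=7, p=0.8).

(a) Moments:
E[X] = 5.6000
Var(X) = 1.1200
σ = √Var(X) = 1.0583

(b) Point probability using PMF:
P(X = 4) = 0.114688

(c) Cumulative probability using CDF:
P(X ≤ 7) = F(7) = 1.000000

(d) Range probability:
P(4 ≤ X ≤ 7) = P(X ≤ 7) - P(X ≤ 3)
                   = F(7) - F(3)
                   = 1.000000 - 0.033344
                   = 0.966656

This means approximately 96.7% of outcomes fall in the interval [4, 7].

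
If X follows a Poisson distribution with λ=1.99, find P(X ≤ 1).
0.408719

We have X ~ Poisson(λ=1.99).

The CDF gives us P(X ≤ k).

Using the CDF:
P(X ≤ 1) = 0.408719

This means there's approximately a 40.9% chance that X is at most 1.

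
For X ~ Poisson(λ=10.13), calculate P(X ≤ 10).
0.566780

We have X ~ Poisson(λ=10.13).

The CDF gives us P(X ≤ k).

Using the CDF:
P(X ≤ 10) = 0.566780

This means there's approximately a 56.7% chance that X is at most 10.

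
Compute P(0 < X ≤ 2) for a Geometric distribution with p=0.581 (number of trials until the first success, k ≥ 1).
0.824439

We have X ~ Geometric(p=0.581) (number of trials until the first success, k ≥ 1).

To find P(0 < X ≤ 2), we use:
P(0 < X ≤ 2) = P(X ≤ 2) - P(X ≤ 0)
                 = F(2) - F(0)
                 = 0.824439 - 0.000000
                 = 0.824439

So there's approximately a 82.4% chance that X falls in this range.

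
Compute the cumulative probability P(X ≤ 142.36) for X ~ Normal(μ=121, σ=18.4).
0.877153

We have X ~ Normal(μ=121, σ=18.4).

The CDF gives us P(X ≤ k).

Using the CDF:
P(X ≤ 142.36) = 0.877153

This means there's approximately a 87.7% chance that X is at most 142.36.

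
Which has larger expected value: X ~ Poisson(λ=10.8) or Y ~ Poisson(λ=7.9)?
X has larger mean (10.8000 > 7.9000)

Compute the expected value for each distribution:

X ~ Poisson(λ=10.8):
E[X] = 10.8000

Y ~ Poisson(λ=7.9):
E[Y] = 7.9000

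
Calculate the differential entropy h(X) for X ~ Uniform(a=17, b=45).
3.3322 nats

We have X ~ Uniform(a=17, b=45).

The differential entropy measures the uncertainty or information content of the distribution.

For a Uniform distribution with a=17, b=45:
h(X) = 3.3322 nats

(In bits, this would be 4.8074 bits.)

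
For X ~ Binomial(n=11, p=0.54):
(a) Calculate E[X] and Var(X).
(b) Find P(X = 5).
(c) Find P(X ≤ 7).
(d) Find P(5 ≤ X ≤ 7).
(a) E[X] = 5.9400, Var(X) = 2.7324
(b) P(X = 5) = 0.200982
(c) P(X ≤ 7) = 0.826635
(d) P(5 ≤ X ≤ 7) = 0.634752

We have X ~ Binomial(n=11, p=0.54).

(a) Moments:
E[X] = 5.9400
Var(X) = 2.7324
σ = √Var(X) = 1.6530

(b) Point probability using PMF:
P(X = 5) = 0.200982

(c) Cumulative probability using CDF:
P(X ≤ 7) = F(7) = 0.826635

(d) Range probability:
P(5 ≤ X ≤ 7) = P(X ≤ 7) - P(X ≤ 4)
                   = F(7) - F(4)
                   = 0.826635 - 0.191883
                   = 0.634752

This means approximately 63.5% of outcomes fall in the interval [5, 7].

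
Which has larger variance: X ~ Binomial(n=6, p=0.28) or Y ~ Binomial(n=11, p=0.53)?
Y has larger variance (2.7401 > 1.2096)

Compute the variance for each distribution:

X ~ Binomial(n=6, p=0.28):
Var(X) = 1.2096

Y ~ Binomial(n=11, p=0.53):
Var(Y) = 2.7401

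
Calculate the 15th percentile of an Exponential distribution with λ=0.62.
0.2621

We have X ~ Exponential(λ=0.62).

We want to find x such that P(X ≤ x) = 0.15.

This is the 15th percentile, which means 15% of values fall below this point.

Using the inverse CDF (quantile function):
x = F⁻¹(0.15) = 0.2621

Verification: P(X ≤ 0.2621) = 0.15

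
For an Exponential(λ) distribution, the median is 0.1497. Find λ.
λ = 4.6302

For X ~ Exponential(λ), the CDF is F(x) = 1 - e^(-λx).
The median m satisfies F(m) = 0.5:
1 - e^(-λm) = 0.5
e^(-λm) = 0.5
λm = ln(2)
m = ln(2) / λ

Given m = 0.1497:
λ = ln(2) / 0.1497 = 0.693147 / 0.1497 = 4.6302

Verification: ln(2) / 4.6302 = 0.1497 ✓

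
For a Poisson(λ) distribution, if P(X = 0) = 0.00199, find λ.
λ = 6.2196

For a Poisson(λ) distribution, the PMF at 0 is:
P(X = 0) = λ^0 e^(-λ) / 0! = e^(-λ)

Given P(X = 0) = 0.00199:
e^(-λ) = 0.00199
-λ = ln(0.00199)
λ = -ln(0.00199) = 6.2196

Verification: e^(-6.2196) = 0.00199 ✓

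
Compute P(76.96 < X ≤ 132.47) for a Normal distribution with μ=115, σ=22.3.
0.739286

We have X ~ Normal(μ=115, σ=22.3).

To find P(76.96 < X ≤ 132.47), we use:
P(76.96 < X ≤ 132.47) = P(X ≤ 132.47) - P(X ≤ 76.96)
                 = F(132.47) - F(76.96)
                 = 0.783306 - 0.044020
                 = 0.739286

So there's approximately a 73.9% chance that X falls in this range.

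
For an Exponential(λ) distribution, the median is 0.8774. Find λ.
λ = 0.7900

For X ~ Exponential(λ), the CDF is F(x) = 1 - e^(-λx).
The median m satisfies F(m) = 0.5:
1 - e^(-λm) = 0.5
e^(-λm) = 0.5
λm = ln(2)
m = ln(2) / λ

Given m = 0.8774:
λ = ln(2) / 0.8774 = 0.693147 / 0.8774 = 0.7900

Verification: ln(2) / 0.7900 = 0.8774 ✓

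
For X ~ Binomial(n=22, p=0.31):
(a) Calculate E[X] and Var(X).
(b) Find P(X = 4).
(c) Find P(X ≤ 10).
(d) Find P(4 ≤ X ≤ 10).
(a) E[X] = 6.8200, Var(X) = 4.7058
(b) P(X = 4) = 0.084907
(c) P(X ≤ 10) = 0.951371
(d) P(4 ≤ X ≤ 10) = 0.895199

We have X ~ Binomial(n=22, p=0.31).

(a) Moments:
E[X] = 6.8200
Var(X) = 4.7058
σ = √Var(X) = 2.1693

(b) Point probability using PMF:
P(X = 4) = 0.084907

(c) Cumulative probability using CDF:
P(X ≤ 10) = F(10) = 0.951371

(d) Range probability:
P(4 ≤ X ≤ 10) = P(X ≤ 10) - P(X ≤ 3)
                   = F(10) - F(3)
                   = 0.951371 - 0.056171
                   = 0.895199

This means approximately 89.5% of outcomes fall in the interval [4, 10].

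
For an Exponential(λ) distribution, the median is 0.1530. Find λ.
λ = 4.5304

For X ~ Exponential(λ), the CDF is F(x) = 1 - e^(-λx).
The median m satisfies F(m) = 0.5:
1 - e^(-λm) = 0.5
e^(-λm) = 0.5
λm = ln(2)
m = ln(2) / λ

Given m = 0.1530:
λ = ln(2) / 0.1530 = 0.693147 / 0.1530 = 4.5304

Verification: ln(2) / 4.5304 = 0.1530 ✓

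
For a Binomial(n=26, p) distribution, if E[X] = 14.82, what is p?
p = 0.57

For a Binomial(n, p) distribution:
E[X] = n × p

Given n = 26 and E[X] = 14.82:
14.82 = 26 × p
p = 14.82 / 26 = 0.57

Verification: Binomial(26, 0.57) has E[X] = 14.82 ✓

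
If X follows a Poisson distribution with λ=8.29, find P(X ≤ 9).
0.680053

We have X ~ Poisson(λ=8.29).

The CDF gives us P(X ≤ k).

Using the CDF:
P(X ≤ 9) = 0.680053

This means there's approximately a 68.0% chance that X is at most 9.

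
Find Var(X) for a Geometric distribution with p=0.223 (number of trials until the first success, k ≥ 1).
15.6247

We have X ~ Geometric(p=0.223) (number of trials until the first success, k ≥ 1).

For a Geometric distribution with p=0.223 (number of trials until the first success, k ≥ 1):
Var(X) = 15.6247

The variance measures the spread of the distribution around the mean.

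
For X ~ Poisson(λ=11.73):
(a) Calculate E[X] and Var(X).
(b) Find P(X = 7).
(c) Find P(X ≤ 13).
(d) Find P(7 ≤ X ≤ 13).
(a) E[X] = 11.7300, Var(X) = 11.7300
(b) P(X = 7) = 0.048796
(c) P(X ≤ 13) = 0.709690
(d) P(7 ≤ X ≤ 13) = 0.656506

We have X ~ Poisson(λ=11.73).

(a) Moments:
E[X] = 11.7300
Var(X) = 11.7300
σ = √Var(X) = 3.4249

(b) Point probability using PMF:
P(X = 7) = 0.048796

(c) Cumulative probability using CDF:
P(X ≤ 13) = F(13) = 0.709690

(d) Range probability:
P(7 ≤ X ≤ 13) = P(X ≤ 13) - P(X ≤ 6)
                   = F(13) - F(6)
                   = 0.709690 - 0.053184
                   = 0.656506

This means approximately 65.7% of outcomes fall in the interval [7, 13].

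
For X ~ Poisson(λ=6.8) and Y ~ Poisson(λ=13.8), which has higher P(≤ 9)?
X has higher probability (P(X ≤ 9) = 0.8502 > P(Y ≤ 9) = 0.1192)

Compute P(≤ 9) for each distribution:

X ~ Poisson(λ=6.8):
P(X ≤ 9) = 0.8502

Y ~ Poisson(λ=13.8):
P(Y ≤ 9) = 0.1192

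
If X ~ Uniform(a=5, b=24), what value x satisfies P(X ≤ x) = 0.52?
14.8800

We have X ~ Uniform(a=5, b=24).

We want to find x such that P(X ≤ x) = 0.52.

This is the 52nd percentile, which means 52% of values fall below this point.

Using the inverse CDF (quantile function):
x = F⁻¹(0.52) = 14.8800

Verification: P(X ≤ 14.8800) = 0.52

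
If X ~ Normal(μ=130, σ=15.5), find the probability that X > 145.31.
0.161640

We have X ~ Normal(μ=130, σ=15.5).

P(X > 145.31) = 1 - P(X ≤ 145.31)
                = 1 - F(145.31)
                = 1 - 0.838360
                = 0.161640

So there's approximately a 16.2% chance that X exceeds 145.31.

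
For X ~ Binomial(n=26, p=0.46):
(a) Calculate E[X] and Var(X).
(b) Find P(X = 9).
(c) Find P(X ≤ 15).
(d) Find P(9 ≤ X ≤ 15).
(a) E[X] = 11.9600, Var(X) = 6.4584
(b) P(X = 9) = 0.081340
(c) P(X ≤ 15) = 0.918052
(d) P(9 ≤ X ≤ 15) = 0.832690

We have X ~ Binomial(n=26, p=0.46).

(a) Moments:
E[X] = 11.9600
Var(X) = 6.4584
σ = √Var(X) = 2.5413

(b) Point probability using PMF:
P(X = 9) = 0.081340

(c) Cumulative probability using CDF:
P(X ≤ 15) = F(15) = 0.918052

(d) Range probability:
P(9 ≤ X ≤ 15) = P(X ≤ 15) - P(X ≤ 8)
                   = F(15) - F(8)
                   = 0.918052 - 0.085362
                   = 0.832690

This means approximately 83.3% of outcomes fall in the interval [9, 15].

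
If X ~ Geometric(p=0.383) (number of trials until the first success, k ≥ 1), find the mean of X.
2.6110

We have X ~ Geometric(p=0.383) (number of trials until the first success, k ≥ 1).

For a Geometric distribution with p=0.383 (number of trials until the first success, k ≥ 1):
E[X] = 2.6110

This is the expected (average) value of X.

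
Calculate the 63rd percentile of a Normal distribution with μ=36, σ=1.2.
36.3982

We have X ~ Normal(μ=36, σ=1.2).

We want to find x such that P(X ≤ x) = 0.63.

This is the 63rd percentile, which means 63% of values fall below this point.

Using the inverse CDF (quantile function):
x = F⁻¹(0.63) = 36.3982

Verification: P(X ≤ 36.3982) = 0.63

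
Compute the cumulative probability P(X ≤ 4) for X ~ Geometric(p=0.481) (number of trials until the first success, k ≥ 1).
0.927445

We have X ~ Geometric(p=0.481) (number of trials until the first success, k ≥ 1).

The CDF gives us P(X ≤ k).

Using the CDF:
P(X ≤ 4) = 0.927445

This means there's approximately a 92.7% chance that X is at most 4.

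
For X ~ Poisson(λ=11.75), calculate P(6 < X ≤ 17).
0.893517

We have X ~ Poisson(λ=11.75).

To find P(6 < X ≤ 17), we use:
P(6 < X ≤ 17) = P(X ≤ 17) - P(X ≤ 6)
                 = F(17) - F(6)
                 = 0.946122 - 0.052605
                 = 0.893517

So there's approximately a 89.4% chance that X falls in this range.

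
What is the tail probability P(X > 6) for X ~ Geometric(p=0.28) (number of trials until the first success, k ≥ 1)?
0.139314

We have X ~ Geometric(p=0.28) (number of trials until the first success, k ≥ 1).

P(X > 6) = 1 - P(X ≤ 6)
                = 1 - F(6)
                = 1 - 0.860686
                = 0.139314

So there's approximately a 13.9% chance that X exceeds 6.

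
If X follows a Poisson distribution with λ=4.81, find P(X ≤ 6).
0.789405

We have X ~ Poisson(λ=4.81).

The CDF gives us P(X ≤ k).

Using the CDF:
P(X ≤ 6) = 0.789405

This means there's approximately a 78.9% chance that X is at most 6.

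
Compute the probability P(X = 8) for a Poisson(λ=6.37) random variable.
0.115117

We have X ~ Poisson(λ=6.37).

For a Poisson distribution, the PMF gives us the probability of each outcome.

Using the PMF formula:
P(X = 8) = 0.115117

Rounded to 4 decimal places: 0.1151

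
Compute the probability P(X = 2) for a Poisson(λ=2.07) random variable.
0.270347

We have X ~ Poisson(λ=2.07).

For a Poisson distribution, the PMF gives us the probability of each outcome.

Using the PMF formula:
P(X = 2) = 0.270347

Rounded to 4 decimal places: 0.2703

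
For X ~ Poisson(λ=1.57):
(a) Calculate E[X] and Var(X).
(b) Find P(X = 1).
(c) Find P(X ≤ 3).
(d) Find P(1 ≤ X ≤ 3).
(a) E[X] = 1.5700, Var(X) = 1.5700
(b) P(X = 1) = 0.326631
(c) P(X ≤ 3) = 0.925267
(d) P(1 ≤ X ≤ 3) = 0.717222

We have X ~ Poisson(λ=1.57).

(a) Moments:
E[X] = 1.5700
Var(X) = 1.5700
σ = √Var(X) = 1.2530

(b) Point probability using PMF:
P(X = 1) = 0.326631

(c) Cumulative probability using CDF:
P(X ≤ 3) = F(3) = 0.925267

(d) Range probability:
P(1 ≤ X ≤ 3) = P(X ≤ 3) - P(X ≤ 0)
                   = F(3) - F(0)
                   = 0.925267 - 0.208045
                   = 0.717222

This means approximately 71.7% of outcomes fall in the interval [1, 3].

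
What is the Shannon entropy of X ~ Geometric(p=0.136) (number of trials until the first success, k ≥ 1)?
2.9238 nats

We have X ~ Geometric(p=0.136) (number of trials until the first success, k ≥ 1).

The Shannon entropy measures the uncertainty or information content of the distribution.

For a Geometric distribution with p=0.136 (number of trials until the first success, k ≥ 1):
H(X) = 2.9238 nats

(In bits, this would be 4.2181 bits.)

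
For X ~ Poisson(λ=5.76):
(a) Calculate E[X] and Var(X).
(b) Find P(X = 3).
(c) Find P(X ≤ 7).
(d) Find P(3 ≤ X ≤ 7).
(a) E[X] = 5.7600, Var(X) = 5.7600
(b) P(X = 3) = 0.100364
(c) P(X ≤ 7) = 0.776309
(d) P(3 ≤ X ≤ 7) = 0.702734

We have X ~ Poisson(λ=5.76).

(a) Moments:
E[X] = 5.7600
Var(X) = 5.7600
σ = √Var(X) = 2.4000

(b) Point probability using PMF:
P(X = 3) = 0.100364

(c) Cumulative probability using CDF:
P(X ≤ 7) = F(7) = 0.776309

(d) Range probability:
P(3 ≤ X ≤ 7) = P(X ≤ 7) - P(X ≤ 2)
                   = F(7) - F(2)
                   = 0.776309 - 0.073575
                   = 0.702734

This means approximately 70.3% of outcomes fall in the interval [3, 7].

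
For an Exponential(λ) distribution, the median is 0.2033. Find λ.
λ = 3.4095

For X ~ Exponential(λ), the CDF is F(x) = 1 - e^(-λx).
The median m satisfies F(m) = 0.5:
1 - e^(-λm) = 0.5
e^(-λm) = 0.5
λm = ln(2)
m = ln(2) / λ

Given m = 0.2033:
λ = ln(2) / 0.2033 = 0.693147 / 0.2033 = 3.4095

Verification: ln(2) / 3.4095 = 0.2033 ✓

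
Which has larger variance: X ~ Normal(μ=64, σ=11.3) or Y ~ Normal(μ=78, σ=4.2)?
X has larger variance (127.6900 > 17.6400)

Compute the variance for each distribution:

X ~ Normal(μ=64, σ=11.3):
Var(X) = 127.6900

Y ~ Normal(μ=78, σ=4.2):
Var(Y) = 17.6400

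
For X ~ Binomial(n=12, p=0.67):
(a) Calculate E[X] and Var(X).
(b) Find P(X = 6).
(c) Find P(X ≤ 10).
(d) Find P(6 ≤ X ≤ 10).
(a) E[X] = 8.0400, Var(X) = 2.6532
(b) P(X = 6) = 0.107945
(c) P(X ≤ 10) = 0.943454
(d) P(6 ≤ X ≤ 10) = 0.880286

We have X ~ Binomial(n=12, p=0.67).

(a) Moments:
E[X] = 8.0400
Var(X) = 2.6532
σ = √Var(X) = 1.6289

(b) Point probability using PMF:
P(X = 6) = 0.107945

(c) Cumulative probability using CDF:
P(X ≤ 10) = F(10) = 0.943454

(d) Range probability:
P(6 ≤ X ≤ 10) = P(X ≤ 10) - P(X ≤ 5)
                   = F(10) - F(5)
                   = 0.943454 - 0.063168
                   = 0.880286

This means approximately 88.0% of outcomes fall in the interval [6, 10].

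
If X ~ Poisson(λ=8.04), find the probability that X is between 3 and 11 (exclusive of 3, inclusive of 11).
0.843917

We have X ~ Poisson(λ=8.04).

To find P(3 < X ≤ 11), we use:
P(3 < X ≤ 11) = P(X ≤ 11) - P(X ≤ 3)
                 = F(11) - F(3)
                 = 0.885167 - 0.041249
                 = 0.843917

So there's approximately a 84.4% chance that X falls in this range.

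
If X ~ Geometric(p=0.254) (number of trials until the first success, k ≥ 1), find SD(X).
3.4004

We have X ~ Geometric(p=0.254) (number of trials until the first success, k ≥ 1).

For a Geometric distribution with p=0.254 (number of trials until the first success, k ≥ 1):
σ = √Var(X) = 3.4004

The standard deviation is the square root of the variance.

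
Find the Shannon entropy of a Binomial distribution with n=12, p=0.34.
1.9092 nats

We have X ~ Binomial(n=12, p=0.34).

The Shannon entropy measures the uncertainty or information content of the distribution.

For a Binomial distribution with n=12, p=0.34:
H(X) = 1.9092 nats

(In bits, this would be 2.7544 bits.)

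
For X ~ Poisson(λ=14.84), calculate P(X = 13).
0.097596

We have X ~ Poisson(λ=14.84).

For a Poisson distribution, the PMF gives us the probability of each outcome.

Using the PMF formula:
P(X = 13) = 0.097596

Rounded to 4 decimal places: 0.0976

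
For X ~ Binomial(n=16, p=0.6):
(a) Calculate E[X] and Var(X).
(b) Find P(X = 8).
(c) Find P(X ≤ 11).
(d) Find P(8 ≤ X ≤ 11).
(a) E[X] = 9.6000, Var(X) = 3.8400
(b) P(X = 8) = 0.141667
(c) P(X ≤ 11) = 0.833433
(d) P(8 ≤ X ≤ 11) = 0.691163

We have X ~ Binomial(n=16, p=0.6).

(a) Moments:
E[X] = 9.6000
Var(X) = 3.8400
σ = √Var(X) = 1.9596

(b) Point probability using PMF:
P(X = 8) = 0.141667

(c) Cumulative probability using CDF:
P(X ≤ 11) = F(11) = 0.833433

(d) Range probability:
P(8 ≤ X ≤ 11) = P(X ≤ 11) - P(X ≤ 7)
                   = F(11) - F(7)
                   = 0.833433 - 0.142270
                   = 0.691163

This means approximately 69.1% of outcomes fall in the interval [8, 11].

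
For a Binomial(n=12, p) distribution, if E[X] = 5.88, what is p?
p = 0.49

For a Binomial(n, p) distribution:
E[X] = n × p

Given n = 12 and E[X] = 5.88:
5.88 = 12 × p
p = 5.88 / 12 = 0.49

Verification: Binomial(12, 0.49) has E[X] = 5.88 ✓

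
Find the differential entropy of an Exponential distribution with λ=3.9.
-0.3610 nats

We have X ~ Exponential(λ=3.9).

The differential entropy measures the uncertainty or information content of the distribution.

For an Exponential distribution with λ=3.9:
h(X) = -0.3610 nats

(In bits, this would be -0.5208 bits.)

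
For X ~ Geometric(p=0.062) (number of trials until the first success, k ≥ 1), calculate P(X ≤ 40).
0.922712

We have X ~ Geometric(p=0.062) (number of trials until the first success, k ≥ 1).

The CDF gives us P(X ≤ k).

Using the CDF:
P(X ≤ 40) = 0.922712

This means there's approximately a 92.3% chance that X is at most 40.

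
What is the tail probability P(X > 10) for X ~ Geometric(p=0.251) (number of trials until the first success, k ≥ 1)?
0.055567

We have X ~ Geometric(p=0.251) (number of trials until the first success, k ≥ 1).

P(X > 10) = 1 - P(X ≤ 10)
                = 1 - F(10)
                = 1 - 0.944433
                = 0.055567

So there's approximately a 5.6% chance that X exceeds 10.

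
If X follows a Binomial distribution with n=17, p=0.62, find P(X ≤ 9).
0.297134

We have X ~ Binomial(n=17, p=0.62).

The CDF gives us P(X ≤ k).

Using the CDF:
P(X ≤ 9) = 0.297134

This means there's approximately a 29.7% chance that X is at most 9.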